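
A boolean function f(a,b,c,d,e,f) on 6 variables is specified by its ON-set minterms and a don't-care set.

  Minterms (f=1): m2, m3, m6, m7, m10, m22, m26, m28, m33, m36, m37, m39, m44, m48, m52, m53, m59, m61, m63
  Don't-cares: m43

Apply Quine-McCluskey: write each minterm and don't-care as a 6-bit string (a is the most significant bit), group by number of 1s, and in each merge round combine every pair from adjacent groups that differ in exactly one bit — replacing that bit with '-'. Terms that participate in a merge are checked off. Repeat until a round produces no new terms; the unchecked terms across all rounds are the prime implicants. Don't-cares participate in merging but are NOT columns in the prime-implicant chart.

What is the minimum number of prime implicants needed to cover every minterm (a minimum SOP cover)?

[col 0] 000010*, 000011*, 000110*, 000111*, 001010*, 010110*, 011010*, 011100, 100001*, 100100*, 100101*, 100111*, 101011*, 101100*, 110000*, 110100*, 110101*, 111011*, 111101*, 111111*
[col 1] -00111, 0-0110, 0-1010, 00-010, 000-10*, 000-11*, 00001-*, 00011-*, 1-0100*, 1-0101*, 1-1011, 10-100, 100-01, 1001-1, 10010-*, 11-101, 110-00, 11010-*, 111-11, 1111-1
[col 2] 000-1-, 1-010-
Prime implicants: -00111, 0-0110, 0-1010, 00-010, 000-1-, 011100, 1-010-, 1-1011, 10-100, 100-01, 1001-1, 11-101, 110-00, 111-11, 1111-1
PI chart (minterm → PIs covering it):
  2 | 00-010,000-1-
  3 | 000-1-  (sole → essential)
  6 | 0-0110,000-1-
  7 | -00111,000-1-
  10 | 0-1010,00-010
  22 | 0-0110  (sole → essential)
  26 | 0-1010  (sole → essential)
  28 | 011100  (sole → essential)
  33 | 100-01  (sole → essential)
  36 | 1-010-,10-100
  37 | 1-010-,100-01,1001-1
  39 | -00111,1001-1
  44 | 10-100  (sole → essential)
  48 | 110-00  (sole → essential)
  52 | 1-010-,110-00
  53 | 1-010-,11-101
  59 | 1-1011,111-11
  61 | 11-101,1111-1
  63 | 111-11,1111-1
Essential prime implicants: 0-0110, 0-1010, 000-1-, 011100, 10-100, 100-01, 110-00
Petrick residual → -00111, 11-101, 111-11
Minimum SOP uses 10 PIs: b'c'def + a'c'def' + a'cd'ef' + a'b'c'e + a'bcde'f' + ab'de'f' + ab'c'e'f + abde'f + abc'e'f' + abcef

10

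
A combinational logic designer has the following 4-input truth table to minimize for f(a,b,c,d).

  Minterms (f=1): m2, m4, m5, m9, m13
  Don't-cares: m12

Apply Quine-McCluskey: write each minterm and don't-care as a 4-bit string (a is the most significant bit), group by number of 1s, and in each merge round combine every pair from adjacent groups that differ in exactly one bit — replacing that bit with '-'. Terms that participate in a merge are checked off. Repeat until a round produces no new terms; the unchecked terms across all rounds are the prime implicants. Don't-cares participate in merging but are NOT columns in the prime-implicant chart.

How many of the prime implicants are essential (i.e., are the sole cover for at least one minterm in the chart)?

[col 0] 0010, 0100*, 0101*, 1001*, 1100*, 1101*
[col 1] -100*, -101*, 010-*, 1-01, 110-*
[col 2] -10-
Prime implicants: -10-, 0010, 1-01
PI chart (minterm → PIs covering it):
  2 | 0010  (sole → essential)
  4 | -10-  (sole → essential)
  5 | -10-  (sole → essential)
  9 | 1-01  (sole → essential)
  13 | -10-,1-01
Essential prime implicants: -10-, 0010, 1-01

3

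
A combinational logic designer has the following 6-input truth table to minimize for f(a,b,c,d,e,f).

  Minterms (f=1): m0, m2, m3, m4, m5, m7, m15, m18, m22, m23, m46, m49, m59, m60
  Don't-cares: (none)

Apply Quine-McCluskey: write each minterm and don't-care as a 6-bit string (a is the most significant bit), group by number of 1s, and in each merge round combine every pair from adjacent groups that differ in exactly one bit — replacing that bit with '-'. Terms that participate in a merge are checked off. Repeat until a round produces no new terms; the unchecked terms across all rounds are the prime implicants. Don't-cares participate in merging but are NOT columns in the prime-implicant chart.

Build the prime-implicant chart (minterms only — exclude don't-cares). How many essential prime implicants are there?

5

size-2^0 implicants → 000000(✓)  000010(✓)  000011(✓)  000100(✓)  000101(✓)  000111(✓)  001111(✓)  010010(✓)  010110(✓)  010111(✓)  101110  110001  111011  111100
size-2^1 implicants → 0-0010  0-0111  00-111  000-00  000-11  0000-0  00001-  0001-1  00010-  010-10  01011-
Unchecked terms (primes): 0-0010, 0-0111, 00-111, 000-00, 000-11, 0000-0, 00001-, 0001-1, 00010-, 010-10, 01011-, 101110, 110001, 111011, 111100
Minterm coverage:
  m0 ⊆ 000-00,0000-0
  m2 ⊆ 0-0010,0000-0,00001-
  m3 ⊆ 000-11,00001-
  m4 ⊆ 000-00,00010-
  m5 ⊆ 0001-1,00010-
  m7 ⊆ 0-0111,00-111,000-11,0001-1
  m15 ⊆ 00-111 [E]
  m18 ⊆ 0-0010,010-10
  m22 ⊆ 010-10,01011-
  m23 ⊆ 0-0111,01011-
  m46 ⊆ 101110 [E]
  m49 ⊆ 110001 [E]
  m59 ⊆ 111011 [E]
  m60 ⊆ 111100 [E]
E = {00-111, 101110, 110001, 111011, 111100}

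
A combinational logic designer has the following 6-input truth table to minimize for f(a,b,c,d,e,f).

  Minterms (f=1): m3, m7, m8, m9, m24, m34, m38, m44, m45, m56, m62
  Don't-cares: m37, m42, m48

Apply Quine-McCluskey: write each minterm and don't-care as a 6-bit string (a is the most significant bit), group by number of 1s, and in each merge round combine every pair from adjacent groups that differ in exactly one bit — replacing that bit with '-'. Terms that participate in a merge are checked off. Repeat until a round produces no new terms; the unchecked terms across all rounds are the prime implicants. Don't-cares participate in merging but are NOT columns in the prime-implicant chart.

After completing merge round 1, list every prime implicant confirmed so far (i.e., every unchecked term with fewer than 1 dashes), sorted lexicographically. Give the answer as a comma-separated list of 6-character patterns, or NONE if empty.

111110

Round 0: 000011✓ 000111✓ 001000✓ 001001✓ 011000✓ 100010✓ 100101✓ 100110✓ 101010✓ 101100✓ 101101✓ 110000✓ 111000✓ 111110
Round 1: -11000 0-1000 000-11 00100- 10-010 10-101 100-10 10110- 11-000
PIs = {-11000, 0-1000, 000-11, 00100-, 10-010, 10-101, 100-10, 10110-, 11-000, 111110}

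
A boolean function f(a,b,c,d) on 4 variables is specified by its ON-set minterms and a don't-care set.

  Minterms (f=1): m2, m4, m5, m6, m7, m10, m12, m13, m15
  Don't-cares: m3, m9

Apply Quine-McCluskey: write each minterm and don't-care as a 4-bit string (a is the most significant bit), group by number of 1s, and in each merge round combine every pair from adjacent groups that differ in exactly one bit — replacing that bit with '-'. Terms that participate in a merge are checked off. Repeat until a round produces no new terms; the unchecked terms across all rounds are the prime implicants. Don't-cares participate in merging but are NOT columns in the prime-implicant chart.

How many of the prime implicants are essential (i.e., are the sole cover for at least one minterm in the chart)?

3

size-2^0 implicants → 0010(✓)  0011(✓)  0100(✓)  0101(✓)  0110(✓)  0111(✓)  1001(✓)  1010(✓)  1100(✓)  1101(✓)  1111(✓)
size-2^1 implicants → -010  -100(✓)  -101(✓)  -111(✓)  0-10(✓)  0-11(✓)  001-(✓)  01-0(✓)  01-1(✓)  010-(✓)  011-(✓)  1-01  11-1(✓)  110-(✓)
size-2^2 implicants → -1-1  -10-  0-1-  01--
Unchecked terms (primes): -010, -1-1, -10-, 0-1-, 01--, 1-01
Minterm coverage:
  m2 ⊆ -010,0-1-
  m4 ⊆ -10-,01--
  m5 ⊆ -1-1,-10-,01--
  m6 ⊆ 0-1-,01--
  m7 ⊆ -1-1,0-1-,01--
  m10 ⊆ -010 [E]
  m12 ⊆ -10- [E]
  m13 ⊆ -1-1,-10-,1-01
  m15 ⊆ -1-1 [E]
E = {-010, -1-1, -10-}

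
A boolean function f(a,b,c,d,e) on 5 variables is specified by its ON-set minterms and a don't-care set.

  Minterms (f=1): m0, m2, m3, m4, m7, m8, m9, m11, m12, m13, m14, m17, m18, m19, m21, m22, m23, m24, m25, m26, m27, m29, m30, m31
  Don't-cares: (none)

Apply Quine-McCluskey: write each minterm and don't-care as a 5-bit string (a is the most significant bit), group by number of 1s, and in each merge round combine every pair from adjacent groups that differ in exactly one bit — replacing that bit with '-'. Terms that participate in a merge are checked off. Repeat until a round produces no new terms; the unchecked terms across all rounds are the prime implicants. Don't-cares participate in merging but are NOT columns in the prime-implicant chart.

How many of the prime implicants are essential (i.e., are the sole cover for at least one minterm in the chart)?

4

Round 0: 00000✓ 00010✓ 00011✓ 00100✓ 00111✓ 01000✓ 01001✓ 01011✓ 01100✓ 01101✓ 01110✓ 10001✓ 10010✓ 10011✓ 10101✓ 10110✓ 10111✓ 11000✓ 11001✓ 11010✓ 11011✓ 11101✓ 11110✓ 11111✓
Round 1: -0010✓ -0011✓ -0111✓ -1000✓ -1001✓ -1011✓ -1101✓ -1110 0-000✓ 0-011✓ 0-100✓ 00-00✓ 00-11✓ 000-0 0001-✓ 01-00✓ 01-01✓ 010-1✓ 0100-✓ 011-0 0110-✓ 1-001✓ 1-010✓ 1-011✓ 1-101✓ 1-110✓ 1-111✓ 10-01✓ 10-10✓ 10-11✓ 100-1✓ 1001-✓ 101-1✓ 1011-✓ 11-01✓ 11-10✓ 11-11✓ 110-0✓ 110-1✓ 1100-✓ 1101-✓ 111-1✓ 1111-✓
Round 2: --011 -0-11 -001- -1-01 -10-1 -100- 0--00 01-0- 1--01✓ 1--10✓ 1--11✓ 1-0-1✓ 1-01-✓ 1-1-1✓ 1-11-✓ 10--1✓ 10-1-✓ 11--1✓ 11-1-✓ 110--
Round 3: 1---1 1--1-
PIs = {--011, -0-11, -001-, -1-01, -10-1, -100-, -1110, 0--00, 000-0, 01-0-, 011-0, 1---1, 1--1-, 110--}
Coverage chart:
  m0: 0--00,000-0
  m2: -001-,000-0
  m3: --011,-0-11,-001-
  m4: 0--00 ←essential
  m7: -0-11 ←essential
  m8: -100-,0--00,01-0-
  m9: -1-01,-10-1,-100-,01-0-
  m11: --011,-10-1
  m12: 0--00,01-0-,011-0
  m13: -1-01,01-0-
  m14: -1110,011-0
  m17: 1---1 ←essential
  m18: -001-,1--1-
  m19: --011,-0-11,-001-,1---1,1--1-
  m21: 1---1 ←essential
  m22: 1--1- ←essential
  m23: -0-11,1---1,1--1-
  m24: -100-,110--
  m25: -1-01,-10-1,-100-,1---1,110--
  m26: 1--1-,110--
  m27: --011,-10-1,1---1,1--1-,110--
  m29: -1-01,1---1
  m30: -1110,1--1-
  m31: 1---1,1--1-
Essential: -0-11, 0--00, 1---1, 1--1-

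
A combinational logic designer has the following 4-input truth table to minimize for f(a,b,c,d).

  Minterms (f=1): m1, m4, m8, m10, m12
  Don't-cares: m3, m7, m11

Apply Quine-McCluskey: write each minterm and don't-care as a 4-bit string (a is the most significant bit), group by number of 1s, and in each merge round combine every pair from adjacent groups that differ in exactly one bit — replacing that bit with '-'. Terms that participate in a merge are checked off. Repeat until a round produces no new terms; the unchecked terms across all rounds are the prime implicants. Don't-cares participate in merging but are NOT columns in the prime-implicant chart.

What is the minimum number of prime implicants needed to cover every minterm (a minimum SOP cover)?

3

size-2^0 implicants → 0001(✓)  0011(✓)  0100(✓)  0111(✓)  1000(✓)  1010(✓)  1011(✓)  1100(✓)
size-2^1 implicants → -011  -100  0-11  00-1  1-00  10-0  101-
Unchecked terms (primes): -011, -100, 0-11, 00-1, 1-00, 10-0, 101-
Minterm coverage:
  m1 ⊆ 00-1 [E]
  m4 ⊆ -100 [E]
  m8 ⊆ 1-00,10-0
  m10 ⊆ 10-0,101-
  m12 ⊆ -100,1-00
E = {-100, 00-1}
Petrick residual → 10-0
Cover = bc'd' + a'b'd + ab'd'  |cover|=3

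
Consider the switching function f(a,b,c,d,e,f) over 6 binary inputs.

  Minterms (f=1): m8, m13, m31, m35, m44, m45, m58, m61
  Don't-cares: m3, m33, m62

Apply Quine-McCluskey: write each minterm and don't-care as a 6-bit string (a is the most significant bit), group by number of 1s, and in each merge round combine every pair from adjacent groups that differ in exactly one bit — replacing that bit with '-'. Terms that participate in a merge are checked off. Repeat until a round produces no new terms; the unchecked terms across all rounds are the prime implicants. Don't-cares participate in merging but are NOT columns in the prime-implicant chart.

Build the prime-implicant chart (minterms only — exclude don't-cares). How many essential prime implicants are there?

[col 0] 000011*, 001000, 001101*, 011111, 100001*, 100011*, 101100*, 101101*, 111010*, 111101*, 111110*
[col 1] -00011, -01101, 1-1101, 1000-1, 10110-, 111-10
Prime implicants: -00011, -01101, 001000, 011111, 1-1101, 1000-1, 10110-, 111-10
PI chart (minterm → PIs covering it):
  8 | 001000  (sole → essential)
  13 | -01101  (sole → essential)
  31 | 011111  (sole → essential)
  35 | -00011,1000-1
  44 | 10110-  (sole → essential)
  45 | -01101,1-1101,10110-
  58 | 111-10  (sole → essential)
  61 | 1-1101  (sole → essential)
Essential prime implicants: -01101, 001000, 011111, 1-1101, 10110-, 111-10

6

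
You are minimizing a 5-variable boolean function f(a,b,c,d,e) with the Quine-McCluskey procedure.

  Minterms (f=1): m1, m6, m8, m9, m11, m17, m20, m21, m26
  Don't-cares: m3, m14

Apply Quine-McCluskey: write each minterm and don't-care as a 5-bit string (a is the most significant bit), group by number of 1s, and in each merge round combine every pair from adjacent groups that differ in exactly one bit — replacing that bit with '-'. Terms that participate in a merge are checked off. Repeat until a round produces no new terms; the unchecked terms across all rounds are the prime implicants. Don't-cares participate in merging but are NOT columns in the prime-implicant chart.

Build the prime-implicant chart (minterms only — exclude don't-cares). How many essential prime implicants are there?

5

[col 0] 00001*, 00011*, 00110*, 01000*, 01001*, 01011*, 01110*, 10001*, 10100*, 10101*, 11010
[col 1] -0001, 0-001*, 0-011*, 0-110, 000-1*, 010-1*, 0100-, 10-01, 1010-
[col 2] 0-0-1
Prime implicants: -0001, 0-0-1, 0-110, 0100-, 10-01, 1010-, 11010
PI chart (minterm → PIs covering it):
  1 | -0001,0-0-1
  6 | 0-110  (sole → essential)
  8 | 0100-  (sole → essential)
  9 | 0-0-1,0100-
  11 | 0-0-1  (sole → essential)
  17 | -0001,10-01
  20 | 1010-  (sole → essential)
  21 | 10-01,1010-
  26 | 11010  (sole → essential)
Essential prime implicants: 0-0-1, 0-110, 0100-, 1010-, 11010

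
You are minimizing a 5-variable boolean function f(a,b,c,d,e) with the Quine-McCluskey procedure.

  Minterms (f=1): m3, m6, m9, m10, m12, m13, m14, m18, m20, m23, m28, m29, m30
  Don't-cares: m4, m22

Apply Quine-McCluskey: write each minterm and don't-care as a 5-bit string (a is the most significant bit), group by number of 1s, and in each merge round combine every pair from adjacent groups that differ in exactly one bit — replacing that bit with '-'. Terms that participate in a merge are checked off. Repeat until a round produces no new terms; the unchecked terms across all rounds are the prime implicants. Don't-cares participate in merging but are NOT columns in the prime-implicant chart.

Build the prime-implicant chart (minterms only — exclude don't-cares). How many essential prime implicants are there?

7

[col 0] 00011, 00100*, 00110*, 01001*, 01010*, 01100*, 01101*, 01110*, 10010*, 10100*, 10110*, 10111*, 11100*, 11101*, 11110*
[col 1] -0100*, -0110*, -1100*, -1101*, -1110*, 0-100*, 0-110*, 001-0*, 01-01, 01-10, 011-0*, 0110-*, 1-100*, 1-110*, 10-10, 101-0*, 1011-, 111-0*, 1110-*
[col 2] --100*, --110*, -01-0*, -11-0*, -110-, 0-1-0*, 1-1-0*
[col 3] --1-0
Prime implicants: --1-0, -110-, 00011, 01-01, 01-10, 10-10, 1011-
PI chart (minterm → PIs covering it):
  3 | 00011  (sole → essential)
  6 | --1-0  (sole → essential)
  9 | 01-01  (sole → essential)
  10 | 01-10  (sole → essential)
  12 | --1-0,-110-
  13 | -110-,01-01
  14 | --1-0,01-10
  18 | 10-10  (sole → essential)
  20 | --1-0  (sole → essential)
  23 | 1011-  (sole → essential)
  28 | --1-0,-110-
  29 | -110-  (sole → essential)
  30 | --1-0  (sole → essential)
Essential prime implicants: --1-0, -110-, 00011, 01-01, 01-10, 10-10, 1011-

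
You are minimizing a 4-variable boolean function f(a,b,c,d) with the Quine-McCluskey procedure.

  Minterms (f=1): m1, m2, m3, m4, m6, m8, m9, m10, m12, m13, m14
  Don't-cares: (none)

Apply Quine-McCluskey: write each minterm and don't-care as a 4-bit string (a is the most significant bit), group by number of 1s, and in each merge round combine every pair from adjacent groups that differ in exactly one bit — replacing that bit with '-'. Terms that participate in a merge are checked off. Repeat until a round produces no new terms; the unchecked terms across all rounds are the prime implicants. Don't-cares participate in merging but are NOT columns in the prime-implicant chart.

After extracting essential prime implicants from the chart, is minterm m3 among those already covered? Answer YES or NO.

NO

Round 0: 0001✓ 0010✓ 0011✓ 0100✓ 0110✓ 1000✓ 1001✓ 1010✓ 1100✓ 1101✓ 1110✓
Round 1: -001 -010✓ -100✓ -110✓ 0-10✓ 00-1 001- 01-0✓ 1-00✓ 1-01✓ 1-10✓ 10-0✓ 100-✓ 11-0✓ 110-✓
Round 2: --10 -1-0 1--0 1-0-
PIs = {--10, -001, -1-0, 00-1, 001-, 1--0, 1-0-}
Coverage chart:
  m1: -001,00-1
  m2: --10,001-
  m3: 00-1,001-
  m4: -1-0 ←essential
  m6: --10,-1-0
  m8: 1--0,1-0-
  m9: -001,1-0-
  m10: --10,1--0
  m12: -1-0,1--0,1-0-
  m13: 1-0- ←essential
  m14: --10,-1-0,1--0
Essential: -1-0, 1-0-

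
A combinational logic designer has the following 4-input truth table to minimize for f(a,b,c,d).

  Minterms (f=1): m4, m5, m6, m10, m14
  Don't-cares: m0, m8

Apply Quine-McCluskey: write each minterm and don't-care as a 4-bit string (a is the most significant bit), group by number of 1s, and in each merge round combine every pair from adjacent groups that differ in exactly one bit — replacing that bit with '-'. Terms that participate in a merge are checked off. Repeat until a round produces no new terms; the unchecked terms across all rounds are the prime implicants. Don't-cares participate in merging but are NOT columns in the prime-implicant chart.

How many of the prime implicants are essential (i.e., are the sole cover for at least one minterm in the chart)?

1

[col 0] 0000*, 0100*, 0101*, 0110*, 1000*, 1010*, 1110*
[col 1] -000, -110, 0-00, 01-0, 010-, 1-10, 10-0
Prime implicants: -000, -110, 0-00, 01-0, 010-, 1-10, 10-0
PI chart (minterm → PIs covering it):
  4 | 0-00,01-0,010-
  5 | 010-  (sole → essential)
  6 | -110,01-0
  10 | 1-10,10-0
  14 | -110,1-10
Essential prime implicants: 010-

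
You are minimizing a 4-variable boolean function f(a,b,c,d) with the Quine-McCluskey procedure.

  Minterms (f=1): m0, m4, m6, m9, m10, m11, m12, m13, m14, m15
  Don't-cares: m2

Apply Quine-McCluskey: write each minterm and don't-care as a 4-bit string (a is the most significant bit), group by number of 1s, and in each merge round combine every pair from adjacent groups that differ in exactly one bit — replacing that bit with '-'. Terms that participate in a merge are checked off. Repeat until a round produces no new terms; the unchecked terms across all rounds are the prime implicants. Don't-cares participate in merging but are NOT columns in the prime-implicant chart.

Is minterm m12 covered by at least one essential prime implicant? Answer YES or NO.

NO

[col 0] 0000*, 0010*, 0100*, 0110*, 1001*, 1010*, 1011*, 1100*, 1101*, 1110*, 1111*
[col 1] -010*, -100*, -110*, 0-00*, 0-10*, 00-0*, 01-0*, 1-01*, 1-10*, 1-11*, 10-1*, 101-*, 11-0*, 11-1*, 110-*, 111-*
[col 2] --10, -1-0, 0--0, 1--1, 1-1-, 11--
Prime implicants: --10, -1-0, 0--0, 1--1, 1-1-, 11--
PI chart (minterm → PIs covering it):
  0 | 0--0  (sole → essential)
  4 | -1-0,0--0
  6 | --10,-1-0,0--0
  9 | 1--1  (sole → essential)
  10 | --10,1-1-
  11 | 1--1,1-1-
  12 | -1-0,11--
  13 | 1--1,11--
  14 | --10,-1-0,1-1-,11--
  15 | 1--1,1-1-,11--
Essential prime implicants: 0--0, 1--1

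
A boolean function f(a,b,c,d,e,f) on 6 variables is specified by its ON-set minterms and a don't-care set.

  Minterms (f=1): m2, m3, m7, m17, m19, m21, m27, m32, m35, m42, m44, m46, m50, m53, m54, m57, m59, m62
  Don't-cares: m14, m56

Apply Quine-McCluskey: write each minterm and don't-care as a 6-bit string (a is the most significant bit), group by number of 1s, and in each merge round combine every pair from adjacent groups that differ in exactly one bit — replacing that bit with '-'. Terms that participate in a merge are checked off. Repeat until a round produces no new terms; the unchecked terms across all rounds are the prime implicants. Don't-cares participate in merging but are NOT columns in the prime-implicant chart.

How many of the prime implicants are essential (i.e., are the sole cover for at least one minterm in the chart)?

size-2^0 implicants → 000010(✓)  000011(✓)  000111(✓)  001110(✓)  010001(✓)  010011(✓)  010101(✓)  011011(✓)  100000  100011(✓)  101010(✓)  101100(✓)  101110(✓)  110010(✓)  110101(✓)  110110(✓)  111000(✓)  111001(✓)  111011(✓)  111110(✓)
size-2^1 implicants → -00011  -01110  -10101  -11011  0-0011  000-11  00001-  01-011  010-01  0100-1  1-1110  101-10  1011-0  11-110  110-10  1110-1  11100-
Unchecked terms (primes): -00011, -01110, -10101, -11011, 0-0011, 000-11, 00001-, 01-011, 010-01, 0100-1, 1-1110, 100000, 101-10, 1011-0, 11-110, 110-10, 1110-1, 11100-
Minterm coverage:
  m2 ⊆ 00001- [E]
  m3 ⊆ -00011,0-0011,000-11,00001-
  m7 ⊆ 000-11 [E]
  m17 ⊆ 010-01,0100-1
  m19 ⊆ 0-0011,01-011,0100-1
  m21 ⊆ -10101,010-01
  m27 ⊆ -11011,01-011
  m32 ⊆ 100000 [E]
  m35 ⊆ -00011 [E]
  m42 ⊆ 101-10 [E]
  m44 ⊆ 1011-0 [E]
  m46 ⊆ -01110,1-1110,101-10,1011-0
  m50 ⊆ 110-10 [E]
  m53 ⊆ -10101 [E]
  m54 ⊆ 11-110,110-10
  m57 ⊆ 1110-1,11100-
  m59 ⊆ -11011,1110-1
  m62 ⊆ 1-1110,11-110
E = {-00011, -10101, 000-11, 00001-, 100000, 101-10, 1011-0, 110-10}

8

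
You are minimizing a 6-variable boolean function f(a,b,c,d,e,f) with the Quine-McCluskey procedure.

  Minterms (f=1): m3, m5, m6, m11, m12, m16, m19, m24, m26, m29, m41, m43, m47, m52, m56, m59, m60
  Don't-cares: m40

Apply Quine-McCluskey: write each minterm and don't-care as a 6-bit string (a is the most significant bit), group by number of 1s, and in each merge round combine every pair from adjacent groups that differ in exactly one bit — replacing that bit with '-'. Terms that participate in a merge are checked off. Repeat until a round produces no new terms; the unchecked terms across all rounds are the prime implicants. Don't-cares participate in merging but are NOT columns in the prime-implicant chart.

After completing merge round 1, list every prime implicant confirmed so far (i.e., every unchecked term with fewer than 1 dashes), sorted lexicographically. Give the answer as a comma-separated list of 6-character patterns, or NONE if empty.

Round 0: 000011✓ 000101 000110 001011✓ 001100 010000✓ 010011✓ 011000✓ 011010✓ 011101 101000✓ 101001✓ 101011✓ 101111✓ 110100✓ 111000✓ 111011✓ 111100✓
Round 1: -01011 -11000 0-0011 00-011 01-000 0110-0 1-1000 1-1011 101-11 1010-1 10100- 11-100 111-00
PIs = {-01011, -11000, 0-0011, 00-011, 000101, 000110, 001100, 01-000, 0110-0, 011101, 1-1000, 1-1011, 101-11, 1010-1, 10100-, 11-100, 111-00}

000101, 000110, 001100, 011101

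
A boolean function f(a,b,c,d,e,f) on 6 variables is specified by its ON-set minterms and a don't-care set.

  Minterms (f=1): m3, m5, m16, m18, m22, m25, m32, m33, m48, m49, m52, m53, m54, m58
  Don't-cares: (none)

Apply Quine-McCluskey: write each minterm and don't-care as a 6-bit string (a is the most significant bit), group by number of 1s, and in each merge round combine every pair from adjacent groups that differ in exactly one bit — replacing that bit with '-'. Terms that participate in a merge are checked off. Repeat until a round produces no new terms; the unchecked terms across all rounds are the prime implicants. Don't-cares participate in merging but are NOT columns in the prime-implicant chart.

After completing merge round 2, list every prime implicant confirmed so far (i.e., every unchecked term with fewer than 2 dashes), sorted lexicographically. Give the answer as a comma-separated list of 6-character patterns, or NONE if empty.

-10000, -10110, 000011, 000101, 010-10, 0100-0, 011001, 1101-0, 111010

Round 0: 000011 000101 010000✓ 010010✓ 010110✓ 011001 100000✓ 100001✓ 110000✓ 110001✓ 110100✓ 110101✓ 110110✓ 111010
Round 1: -10000 -10110 010-10 0100-0 1-0000✓ 1-0001✓ 10000-✓ 110-00✓ 110-01✓ 11000-✓ 1101-0 11010-✓
Round 2: 1-000- 110-0-
PIs = {-10000, -10110, 000011, 000101, 010-10, 0100-0, 011001, 1-000-, 110-0-, 1101-0, 111010}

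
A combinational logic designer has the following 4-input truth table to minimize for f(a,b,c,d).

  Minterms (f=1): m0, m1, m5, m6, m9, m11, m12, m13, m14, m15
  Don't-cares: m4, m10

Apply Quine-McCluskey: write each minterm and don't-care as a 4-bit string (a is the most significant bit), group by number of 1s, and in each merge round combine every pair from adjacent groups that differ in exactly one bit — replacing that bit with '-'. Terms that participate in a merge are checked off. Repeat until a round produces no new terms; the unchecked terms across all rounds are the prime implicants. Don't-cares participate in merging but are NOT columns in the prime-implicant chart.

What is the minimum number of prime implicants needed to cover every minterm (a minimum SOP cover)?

size-2^0 implicants → 0000(✓)  0001(✓)  0100(✓)  0101(✓)  0110(✓)  1001(✓)  1010(✓)  1011(✓)  1100(✓)  1101(✓)  1110(✓)  1111(✓)
size-2^1 implicants → -001(✓)  -100(✓)  -101(✓)  -110(✓)  0-00(✓)  0-01(✓)  000-(✓)  01-0(✓)  010-(✓)  1-01(✓)  1-10(✓)  1-11(✓)  10-1(✓)  101-(✓)  11-0(✓)  11-1(✓)  110-(✓)  111-(✓)
size-2^2 implicants → --01  -1-0  -10-  0-0-  1--1  1-1-  11--
Unchecked terms (primes): --01, -1-0, -10-, 0-0-, 1--1, 1-1-, 11--
Minterm coverage:
  m0 ⊆ 0-0- [E]
  m1 ⊆ --01,0-0-
  m5 ⊆ --01,-10-,0-0-
  m6 ⊆ -1-0 [E]
  m9 ⊆ --01,1--1
  m11 ⊆ 1--1,1-1-
  m12 ⊆ -1-0,-10-,11--
  m13 ⊆ --01,-10-,1--1,11--
  m14 ⊆ -1-0,1-1-,11--
  m15 ⊆ 1--1,1-1-,11--
E = {-1-0, 0-0-}
Petrick residual → 1--1
Cover = bd' + a'c' + ad  |cover|=3

3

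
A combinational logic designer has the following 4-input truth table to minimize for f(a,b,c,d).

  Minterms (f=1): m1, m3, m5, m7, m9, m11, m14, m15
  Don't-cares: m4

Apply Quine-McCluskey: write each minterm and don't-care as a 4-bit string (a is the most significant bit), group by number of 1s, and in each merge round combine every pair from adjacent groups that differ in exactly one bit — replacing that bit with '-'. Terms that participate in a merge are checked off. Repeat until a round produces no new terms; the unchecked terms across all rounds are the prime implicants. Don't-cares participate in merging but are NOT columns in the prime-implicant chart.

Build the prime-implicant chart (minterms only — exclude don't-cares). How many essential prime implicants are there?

[col 0] 0001*, 0011*, 0100*, 0101*, 0111*, 1001*, 1011*, 1110*, 1111*
[col 1] -001*, -011*, -111*, 0-01*, 0-11*, 00-1*, 01-1*, 010-, 1-11*, 10-1*, 111-
[col 2] --11, -0-1, 0--1
Prime implicants: --11, -0-1, 0--1, 010-, 111-
PI chart (minterm → PIs covering it):
  1 | -0-1,0--1
  3 | --11,-0-1,0--1
  5 | 0--1,010-
  7 | --11,0--1
  9 | -0-1  (sole → essential)
  11 | --11,-0-1
  14 | 111-  (sole → essential)
  15 | --11,111-
Essential prime implicants: -0-1, 111-

2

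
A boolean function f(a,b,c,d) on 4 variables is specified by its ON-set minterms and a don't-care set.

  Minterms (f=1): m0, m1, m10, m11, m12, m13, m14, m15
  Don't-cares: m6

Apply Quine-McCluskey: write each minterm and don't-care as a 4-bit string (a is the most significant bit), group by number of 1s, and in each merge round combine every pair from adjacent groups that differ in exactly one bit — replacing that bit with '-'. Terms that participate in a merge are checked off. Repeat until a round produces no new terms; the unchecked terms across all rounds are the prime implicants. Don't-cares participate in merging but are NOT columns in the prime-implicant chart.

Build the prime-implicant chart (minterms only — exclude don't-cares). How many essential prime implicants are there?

[col 0] 0000*, 0001*, 0110*, 1010*, 1011*, 1100*, 1101*, 1110*, 1111*
[col 1] -110, 000-, 1-10*, 1-11*, 101-*, 11-0*, 11-1*, 110-*, 111-*
[col 2] 1-1-, 11--
Prime implicants: -110, 000-, 1-1-, 11--
PI chart (minterm → PIs covering it):
  0 | 000-  (sole → essential)
  1 | 000-  (sole → essential)
  10 | 1-1-  (sole → essential)
  11 | 1-1-  (sole → essential)
  12 | 11--  (sole → essential)
  13 | 11--  (sole → essential)
  14 | -110,1-1-,11--
  15 | 1-1-,11--
Essential prime implicants: 000-, 1-1-, 11--

3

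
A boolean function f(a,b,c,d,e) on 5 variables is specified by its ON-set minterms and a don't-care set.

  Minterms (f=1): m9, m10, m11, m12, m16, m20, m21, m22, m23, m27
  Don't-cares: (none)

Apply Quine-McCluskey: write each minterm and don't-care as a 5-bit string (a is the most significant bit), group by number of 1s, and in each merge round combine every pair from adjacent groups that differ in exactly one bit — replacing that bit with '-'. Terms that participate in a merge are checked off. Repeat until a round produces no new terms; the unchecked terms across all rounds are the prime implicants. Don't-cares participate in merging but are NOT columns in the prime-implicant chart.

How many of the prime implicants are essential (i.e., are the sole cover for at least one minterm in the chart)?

[col 0] 01001*, 01010*, 01011*, 01100, 10000*, 10100*, 10101*, 10110*, 10111*, 11011*
[col 1] -1011, 010-1, 0101-, 10-00, 101-0*, 101-1*, 1010-*, 1011-*
[col 2] 101--
Prime implicants: -1011, 010-1, 0101-, 01100, 10-00, 101--
PI chart (minterm → PIs covering it):
  9 | 010-1  (sole → essential)
  10 | 0101-  (sole → essential)
  11 | -1011,010-1,0101-
  12 | 01100  (sole → essential)
  16 | 10-00  (sole → essential)
  20 | 10-00,101--
  21 | 101--  (sole → essential)
  22 | 101--  (sole → essential)
  23 | 101--  (sole → essential)
  27 | -1011  (sole → essential)
Essential prime implicants: -1011, 010-1, 0101-, 01100, 10-00, 101--

6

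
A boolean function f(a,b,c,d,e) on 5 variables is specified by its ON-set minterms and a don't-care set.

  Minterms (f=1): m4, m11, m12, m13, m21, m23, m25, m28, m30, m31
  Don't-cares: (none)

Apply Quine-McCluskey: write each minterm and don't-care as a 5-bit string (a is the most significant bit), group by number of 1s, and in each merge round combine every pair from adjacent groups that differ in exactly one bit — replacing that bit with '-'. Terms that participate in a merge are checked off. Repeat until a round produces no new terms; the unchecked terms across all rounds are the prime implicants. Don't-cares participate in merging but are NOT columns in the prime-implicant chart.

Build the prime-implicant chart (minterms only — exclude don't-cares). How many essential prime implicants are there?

5

Round 0: 00100✓ 01011 01100✓ 01101✓ 10101✓ 10111✓ 11001 11100✓ 11110✓ 11111✓
Round 1: -1100 0-100 0110- 1-111 101-1 111-0 1111-
PIs = {-1100, 0-100, 01011, 0110-, 1-111, 101-1, 11001, 111-0, 1111-}
Coverage chart:
  m4: 0-100 ←essential
  m11: 01011 ←essential
  m12: -1100,0-100,0110-
  m13: 0110- ←essential
  m21: 101-1 ←essential
  m23: 1-111,101-1
  m25: 11001 ←essential
  m28: -1100,111-0
  m30: 111-0,1111-
  m31: 1-111,1111-
Essential: 0-100, 01011, 0110-, 101-1, 11001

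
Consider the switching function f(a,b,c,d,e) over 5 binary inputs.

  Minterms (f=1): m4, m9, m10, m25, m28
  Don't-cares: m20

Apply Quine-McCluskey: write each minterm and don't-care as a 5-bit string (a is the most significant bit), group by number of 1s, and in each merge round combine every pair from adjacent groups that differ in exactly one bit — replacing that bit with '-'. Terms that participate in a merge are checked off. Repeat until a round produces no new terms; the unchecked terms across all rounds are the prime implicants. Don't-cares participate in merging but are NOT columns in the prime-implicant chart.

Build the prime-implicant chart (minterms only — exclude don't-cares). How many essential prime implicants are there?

4

size-2^0 implicants → 00100(✓)  01001(✓)  01010  10100(✓)  11001(✓)  11100(✓)
size-2^1 implicants → -0100  -1001  1-100
Unchecked terms (primes): -0100, -1001, 01010, 1-100
Minterm coverage:
  m4 ⊆ -0100 [E]
  m9 ⊆ -1001 [E]
  m10 ⊆ 01010 [E]
  m25 ⊆ -1001 [E]
  m28 ⊆ 1-100 [E]
E = {-0100, -1001, 01010, 1-100}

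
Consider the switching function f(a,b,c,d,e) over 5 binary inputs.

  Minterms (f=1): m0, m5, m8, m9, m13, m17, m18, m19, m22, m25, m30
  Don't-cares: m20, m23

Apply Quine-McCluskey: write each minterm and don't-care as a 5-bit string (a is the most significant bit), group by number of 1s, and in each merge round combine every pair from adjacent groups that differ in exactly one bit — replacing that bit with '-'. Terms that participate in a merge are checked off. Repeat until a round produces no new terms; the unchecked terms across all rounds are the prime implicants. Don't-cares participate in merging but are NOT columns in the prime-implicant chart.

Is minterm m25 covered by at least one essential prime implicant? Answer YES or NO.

NO

Round 0: 00000✓ 00101✓ 01000✓ 01001✓ 01101✓ 10001✓ 10010✓ 10011✓ 10100✓ 10110✓ 10111✓ 11001✓ 11110✓
Round 1: -1001 0-000 0-101 01-01 0100- 1-001 1-110 10-10✓ 10-11✓ 100-1 1001-✓ 101-0 1011-✓
Round 2: 10-1-
PIs = {-1001, 0-000, 0-101, 01-01, 0100-, 1-001, 1-110, 10-1-, 100-1, 101-0}
Coverage chart:
  m0: 0-000 ←essential
  m5: 0-101 ←essential
  m8: 0-000,0100-
  m9: -1001,01-01,0100-
  m13: 0-101,01-01
  m17: 1-001,100-1
  m18: 10-1- ←essential
  m19: 10-1-,100-1
  m22: 1-110,10-1-,101-0
  m25: -1001,1-001
  m30: 1-110 ←essential
Essential: 0-000, 0-101, 1-110, 10-1-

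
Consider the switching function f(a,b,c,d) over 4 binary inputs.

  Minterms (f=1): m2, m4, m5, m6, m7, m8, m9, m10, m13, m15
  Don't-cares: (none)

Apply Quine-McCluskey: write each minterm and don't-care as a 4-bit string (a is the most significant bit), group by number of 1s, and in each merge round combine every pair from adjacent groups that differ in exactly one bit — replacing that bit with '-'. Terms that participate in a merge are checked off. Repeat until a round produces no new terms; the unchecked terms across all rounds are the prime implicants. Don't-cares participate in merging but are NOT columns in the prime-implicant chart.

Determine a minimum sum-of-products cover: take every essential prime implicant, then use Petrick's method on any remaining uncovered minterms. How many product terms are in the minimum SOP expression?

4

[col 0] 0010*, 0100*, 0101*, 0110*, 0111*, 1000*, 1001*, 1010*, 1101*, 1111*
[col 1] -010, -101*, -111*, 0-10, 01-0*, 01-1*, 010-*, 011-*, 1-01, 10-0, 100-, 11-1*
[col 2] -1-1, 01--
Prime implicants: -010, -1-1, 0-10, 01--, 1-01, 10-0, 100-
PI chart (minterm → PIs covering it):
  2 | -010,0-10
  4 | 01--  (sole → essential)
  5 | -1-1,01--
  6 | 0-10,01--
  7 | -1-1,01--
  8 | 10-0,100-
  9 | 1-01,100-
  10 | -010,10-0
  13 | -1-1,1-01
  15 | -1-1  (sole → essential)
Essential prime implicants: -1-1, 01--
Petrick residual → -010, 100-
Minimum SOP uses 4 PIs: b'cd' + bd + a'b + ab'c'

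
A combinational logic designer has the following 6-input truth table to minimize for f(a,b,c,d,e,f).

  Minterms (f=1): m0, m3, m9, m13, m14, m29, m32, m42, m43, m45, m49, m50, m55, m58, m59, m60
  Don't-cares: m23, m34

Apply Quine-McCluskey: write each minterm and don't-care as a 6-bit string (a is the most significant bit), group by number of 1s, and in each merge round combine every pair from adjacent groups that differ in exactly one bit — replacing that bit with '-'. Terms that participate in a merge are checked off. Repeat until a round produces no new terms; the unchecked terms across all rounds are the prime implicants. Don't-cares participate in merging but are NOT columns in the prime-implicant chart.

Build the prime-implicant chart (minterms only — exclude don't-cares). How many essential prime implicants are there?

[col 0] 000000*, 000011, 001001*, 001101*, 001110, 010111*, 011101*, 100000*, 100010*, 101010*, 101011*, 101101*, 110001, 110010*, 110111*, 111010*, 111011*, 111100
[col 1] -00000, -01101, -10111, 0-1101, 001-01, 1-0010*, 1-1010*, 1-1011*, 10-010*, 1000-0, 10101-*, 11-010*, 11101-*
[col 2] 1--010, 1-101-
Prime implicants: -00000, -01101, -10111, 0-1101, 000011, 001-01, 001110, 1--010, 1-101-, 1000-0, 110001, 111100
PI chart (minterm → PIs covering it):
  0 | -00000  (sole → essential)
  3 | 000011  (sole → essential)
  9 | 001-01  (sole → essential)
  13 | -01101,0-1101,001-01
  14 | 001110  (sole → essential)
  29 | 0-1101  (sole → essential)
  32 | -00000,1000-0
  42 | 1--010,1-101-
  43 | 1-101-  (sole → essential)
  45 | -01101  (sole → essential)
  49 | 110001  (sole → essential)
  50 | 1--010  (sole → essential)
  55 | -10111  (sole → essential)
  58 | 1--010,1-101-
  59 | 1-101-  (sole → essential)
  60 | 111100  (sole → essential)
Essential prime implicants: -00000, -01101, -10111, 0-1101, 000011, 001-01, 001110, 1--010, 1-101-, 110001, 111100

11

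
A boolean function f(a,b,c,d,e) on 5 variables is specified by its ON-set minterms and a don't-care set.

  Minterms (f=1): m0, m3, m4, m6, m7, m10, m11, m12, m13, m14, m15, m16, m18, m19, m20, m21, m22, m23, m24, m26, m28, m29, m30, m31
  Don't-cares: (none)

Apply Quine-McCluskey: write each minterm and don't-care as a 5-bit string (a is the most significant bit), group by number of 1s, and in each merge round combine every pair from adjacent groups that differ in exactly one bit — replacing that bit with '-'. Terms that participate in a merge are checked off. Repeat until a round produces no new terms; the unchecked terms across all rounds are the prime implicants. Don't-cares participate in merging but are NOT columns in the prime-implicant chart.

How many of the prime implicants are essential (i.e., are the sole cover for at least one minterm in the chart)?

4

size-2^0 implicants → 00000(✓)  00011(✓)  00100(✓)  00110(✓)  00111(✓)  01010(✓)  01011(✓)  01100(✓)  01101(✓)  01110(✓)  01111(✓)  10000(✓)  10010(✓)  10011(✓)  10100(✓)  10101(✓)  10110(✓)  10111(✓)  11000(✓)  11010(✓)  11100(✓)  11101(✓)  11110(✓)  11111(✓)
size-2^1 implicants → -0000(✓)  -0011(✓)  -0100(✓)  -0110(✓)  -0111(✓)  -1010(✓)  -1100(✓)  -1101(✓)  -1110(✓)  -1111(✓)  0-011(✓)  0-100(✓)  0-110(✓)  0-111(✓)  00-00(✓)  00-11(✓)  001-0(✓)  0011-(✓)  01-10(✓)  01-11(✓)  0101-(✓)  011-0(✓)  011-1(✓)  0110-(✓)  0111-(✓)  1-000(✓)  1-010(✓)  1-100(✓)  1-101(✓)  1-110(✓)  1-111(✓)  10-00(✓)  10-10(✓)  10-11(✓)  100-0(✓)  1001-(✓)  101-0(✓)  101-1(✓)  1010-(✓)  1011-(✓)  11-00(✓)  11-10(✓)  110-0(✓)  111-0(✓)  111-1(✓)  1110-(✓)  1111-(✓)
size-2^2 implicants → --100(✓)  --110(✓)  --111(✓)  -0-00  -0-11  -01-0(✓)  -011-(✓)  -1-10  -11-0(✓)  -11-1(✓)  -110-(✓)  -111-(✓)  0--11  0-1-0(✓)  0-11-(✓)  01-1-  011--(✓)  1--00(✓)  1--10(✓)  1-0-0(✓)  1-1-0(✓)  1-1-1(✓)  1-10-(✓)  1-11-(✓)  10--0(✓)  10-1-  101--(✓)  11--0(✓)  111--(✓)
size-2^3 implicants → --1-0  --11-  -11--  1---0  1-1--
Unchecked terms (primes): --1-0, --11-, -0-00, -0-11, -1-10, -11--, 0--11, 01-1-, 1---0, 1-1--, 10-1-
Minterm coverage:
  m0 ⊆ -0-00 [E]
  m3 ⊆ -0-11,0--11
  m4 ⊆ --1-0,-0-00
  m6 ⊆ --1-0,--11-
  m7 ⊆ --11-,-0-11,0--11
  m10 ⊆ -1-10,01-1-
  m11 ⊆ 0--11,01-1-
  m12 ⊆ --1-0,-11--
  m13 ⊆ -11-- [E]
  m14 ⊆ --1-0,--11-,-1-10,-11--,01-1-
  m15 ⊆ --11-,-11--,0--11,01-1-
  m16 ⊆ -0-00,1---0
  m18 ⊆ 1---0,10-1-
  m19 ⊆ -0-11,10-1-
  m20 ⊆ --1-0,-0-00,1---0,1-1--
  m21 ⊆ 1-1-- [E]
  m22 ⊆ --1-0,--11-,1---0,1-1--,10-1-
  m23 ⊆ --11-,-0-11,1-1--,10-1-
  m24 ⊆ 1---0 [E]
  m26 ⊆ -1-10,1---0
  m28 ⊆ --1-0,-11--,1---0,1-1--
  m29 ⊆ -11--,1-1--
  m30 ⊆ --1-0,--11-,-1-10,-11--,1---0,1-1--
  m31 ⊆ --11-,-11--,1-1--
E = {-0-00, -11--, 1---0, 1-1--}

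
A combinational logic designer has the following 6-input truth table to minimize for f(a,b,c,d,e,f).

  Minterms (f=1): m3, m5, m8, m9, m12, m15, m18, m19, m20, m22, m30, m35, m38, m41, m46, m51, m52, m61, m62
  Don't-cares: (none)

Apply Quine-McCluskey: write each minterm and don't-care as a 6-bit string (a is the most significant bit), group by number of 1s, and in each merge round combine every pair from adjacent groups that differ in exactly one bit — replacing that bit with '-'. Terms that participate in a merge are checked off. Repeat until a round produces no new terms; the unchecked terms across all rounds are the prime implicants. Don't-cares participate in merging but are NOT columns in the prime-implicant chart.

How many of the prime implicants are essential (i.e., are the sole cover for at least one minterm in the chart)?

size-2^0 implicants → 000011(✓)  000101  001000(✓)  001001(✓)  001100(✓)  001111  010010(✓)  010011(✓)  010100(✓)  010110(✓)  011110(✓)  100011(✓)  100110(✓)  101001(✓)  101110(✓)  110011(✓)  110100(✓)  111101  111110(✓)
size-2^1 implicants → -00011(✓)  -01001  -10011(✓)  -10100  -11110  0-0011(✓)  001-00  00100-  01-110  010-10  01001-  0101-0  1-0011(✓)  1-1110  10-110
size-2^2 implicants → --0011
Unchecked terms (primes): --0011, -01001, -10100, -11110, 000101, 001-00, 00100-, 001111, 01-110, 010-10, 01001-, 0101-0, 1-1110, 10-110, 111101
Minterm coverage:
  m3 ⊆ --0011 [E]
  m5 ⊆ 000101 [E]
  m8 ⊆ 001-00,00100-
  m9 ⊆ -01001,00100-
  m12 ⊆ 001-00 [E]
  m15 ⊆ 001111 [E]
  m18 ⊆ 010-10,01001-
  m19 ⊆ --0011,01001-
  m20 ⊆ -10100,0101-0
  m22 ⊆ 01-110,010-10,0101-0
  m30 ⊆ -11110,01-110
  m35 ⊆ --0011 [E]
  m38 ⊆ 10-110 [E]
  m41 ⊆ -01001 [E]
  m46 ⊆ 1-1110,10-110
  m51 ⊆ --0011 [E]
  m52 ⊆ -10100 [E]
  m61 ⊆ 111101 [E]
  m62 ⊆ -11110,1-1110
E = {--0011, -01001, -10100, 000101, 001-00, 001111, 10-110, 111101}

8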